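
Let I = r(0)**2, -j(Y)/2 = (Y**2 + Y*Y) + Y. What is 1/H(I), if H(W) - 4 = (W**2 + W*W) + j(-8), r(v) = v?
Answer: -1/236 ≈ -0.0042373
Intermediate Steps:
j(Y) = -4*Y**2 - 2*Y (j(Y) = -2*((Y**2 + Y*Y) + Y) = -2*((Y**2 + Y**2) + Y) = -2*(2*Y**2 + Y) = -2*(Y + 2*Y**2) = -4*Y**2 - 2*Y)
I = 0 (I = 0**2 = 0)
H(W) = -236 + 2*W**2 (H(W) = 4 + ((W**2 + W*W) - 2*(-8)*(1 + 2*(-8))) = 4 + ((W**2 + W**2) - 2*(-8)*(1 - 16)) = 4 + (2*W**2 - 2*(-8)*(-15)) = 4 + (2*W**2 - 240) = 4 + (-240 + 2*W**2) = -236 + 2*W**2)
1/H(I) = 1/(-236 + 2*0**2) = 1/(-236 + 2*0) = 1/(-236 + 0) = 1/(-236) = -1/236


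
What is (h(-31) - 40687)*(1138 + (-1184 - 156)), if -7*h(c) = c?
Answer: 57525156/7 ≈ 8.2179e+6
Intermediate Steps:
h(c) = -c/7
(h(-31) - 40687)*(1138 + (-1184 - 156)) = (-⅐*(-31) - 40687)*(1138 + (-1184 - 156)) = (31/7 - 40687)*(1138 - 1340) = -284778/7*(-202) = 57525156/7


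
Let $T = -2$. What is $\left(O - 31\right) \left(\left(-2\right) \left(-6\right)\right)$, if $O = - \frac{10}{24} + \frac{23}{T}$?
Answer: $-515$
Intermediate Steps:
$O = - \frac{143}{12}$ ($O = - \frac{10}{24} + \frac{23}{-2} = \left(-10\right) \frac{1}{24} + 23 \left(- \frac{1}{2}\right) = - \frac{5}{12} - \frac{23}{2} = - \frac{143}{12} \approx -11.917$)
$\left(O - 31\right) \left(\left(-2\right) \left(-6\right)\right) = \left(- \frac{143}{12} - 31\right) \left(\left(-2\right) \left(-6\right)\right) = \left(- \frac{515}{12}\right) 12 = -515$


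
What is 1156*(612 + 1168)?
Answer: 2057680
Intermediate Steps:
1156*(612 + 1168) = 1156*1780 = 2057680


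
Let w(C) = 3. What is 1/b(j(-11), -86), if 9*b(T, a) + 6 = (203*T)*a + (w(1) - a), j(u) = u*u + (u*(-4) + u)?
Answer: -9/2688449 ≈ -3.3477e-6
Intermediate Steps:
j(u) = u**2 - 3*u (j(u) = u**2 + (-4*u + u) = u**2 - 3*u)
b(T, a) = -1/3 - a/9 + 203*T*a/9 (b(T, a) = -2/3 + ((203*T)*a + (3 - a))/9 = -2/3 + (203*T*a + (3 - a))/9 = -2/3 + (3 - a + 203*T*a)/9 = -2/3 + (1/3 - a/9 + 203*T*a/9) = -1/3 - a/9 + 203*T*a/9)
1/b(j(-11), -86) = 1/(-1/3 - 1/9*(-86) + (203/9)*(-11*(-3 - 11))*(-86)) = 1/(-1/3 + 86/9 + (203/9)*(-11*(-14))*(-86)) = 1/(-1/3 + 86/9 + (203/9)*154*(-86)) = 1/(-1/3 + 86/9 - 2688532/9) = 1/(-2688449/9) = -9/2688449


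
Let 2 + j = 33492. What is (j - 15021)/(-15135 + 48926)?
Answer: 18469/33791 ≈ 0.54657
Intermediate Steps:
j = 33490 (j = -2 + 33492 = 33490)
(j - 15021)/(-15135 + 48926) = (33490 - 15021)/(-15135 + 48926) = 18469/33791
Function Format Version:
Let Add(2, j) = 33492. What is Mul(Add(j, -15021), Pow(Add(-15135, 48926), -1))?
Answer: Rational(18469, 33791) ≈ 0.54657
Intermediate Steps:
j = 33490 (j = Add(-2, 33492) = 33490)
Mul(Add(j, -15021), Pow(Add(-15135, 48926), -1)) = Mul(Add(33490, -15021), Pow(Add(-15135, 48926), -1)) = Mul(18469, Pow(33791, -1)) = Mul(18469, Rational(1, 33791)) = Rational(18469, 33791)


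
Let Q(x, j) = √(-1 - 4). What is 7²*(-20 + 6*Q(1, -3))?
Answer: -980 + 294*I*√5 ≈ -980.0 + 657.4*I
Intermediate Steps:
Q(x, j) = I*√5 (Q(x, j) = √(-5) = I*√5)
7²*(-20 + 6*Q(1, -3)) = 7²*(-20 + 6*(I*√5)) = 49*(-20 + 6*I*√5) = -980 + 294*I*√5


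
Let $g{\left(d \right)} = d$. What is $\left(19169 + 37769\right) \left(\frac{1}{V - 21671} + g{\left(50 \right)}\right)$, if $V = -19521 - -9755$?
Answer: $\frac{12785419766}{4491} \approx 2.8469 \cdot 10^{6}$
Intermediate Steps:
$V = -9766$ ($V = -19521 + 9755 = -9766$)
$\left(19169 + 37769\right) \left(\frac{1}{V - 21671} + g{\left(50 \right)}\right) = \left(19169 + 37769\right) \left(\frac{1}{-9766 - 21671} + 50\right) = 56938 \left(\frac{1}{-31437} + 50\right) = 56938 \left(- \frac{1}{31437} + 50\right) = 56938 \cdot \frac{1571849}{31437} = \frac{12785419766}{4491}$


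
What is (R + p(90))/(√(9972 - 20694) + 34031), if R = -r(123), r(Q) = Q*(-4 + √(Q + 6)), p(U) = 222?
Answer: 3471162/165445669 - 4185813*√129/1158119683 - 102*I*√10722/165445669 + 369*I*√153682/1158119683 ≈ -0.02007 + 6.1068e-5*I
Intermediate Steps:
r(Q) = Q*(-4 + √(6 + Q))
R = 492 - 123*√129 (R = -123*(-4 + √(6 + 123)) = -123*(-4 + √129) = -(-492 + 123*√129) = 492 - 123*√129 ≈ -905.01)
(R + p(90))/(√(9972 - 20694) + 34031) = ((492 - 123*√129) + 222)/(√(9972 - 20694) + 34031) = (714 - 123*√129)/(√(-10722) + 34031) = (714 - 123*√129)/(I*√10722 + 34031) = (714 - 123*√129)/(34031 + I*√10722)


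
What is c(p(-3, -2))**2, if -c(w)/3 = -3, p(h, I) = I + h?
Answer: 81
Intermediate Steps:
c(w) = 9 (c(w) = -3*(-3) = 9)
c(p(-3, -2))**2 = 9**2 = 81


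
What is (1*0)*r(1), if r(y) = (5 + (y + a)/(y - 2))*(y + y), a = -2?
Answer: 0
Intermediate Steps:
r(y) = 12*y (r(y) = (5 + (y - 2)/(y - 2))*(y + y) = (5 + (-2 + y)/(-2 + y))*(2*y) = (5 + 1)*(2*y) = 6*(2*y) = 12*y)
(1*0)*r(1) = (1*0)*(12*1) = 0*12 = 0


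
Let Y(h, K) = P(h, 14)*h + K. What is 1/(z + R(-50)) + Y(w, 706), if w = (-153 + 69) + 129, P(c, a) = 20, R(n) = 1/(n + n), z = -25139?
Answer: 4037324906/2513901 ≈ 1606.0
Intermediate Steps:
R(n) = 1/(2*n)
w = 45 (w = -84 + 129 = 45)
Y(h, K) = K + 20*h (Y(h, K) = 20*h + K = K + 20*h)
1/(z + R(-50)) + Y(w, 706) = 1/(-25139 + (½)/(-50)) + (706 + 20*45) = 1/(-25139 + (½)*(-1/50)) + (706 + 900) = 1/(-25139 - 1/100) + 1606 = 1/(-2513901/100) + 1606 = -100/2513901 + 1606 = 4037324906/2513901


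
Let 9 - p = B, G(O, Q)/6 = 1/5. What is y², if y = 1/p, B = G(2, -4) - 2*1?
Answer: 25/2401 ≈ 0.010412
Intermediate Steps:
G(O, Q) = 6/5
B = -⅘ (B = 6/5 - 2*1 = 6/5 - 2 = -⅘ ≈ -0.80000)
p = 49/5 (p = 9 - 1*(-⅘) = 9 + ⅘ = 49/5 ≈ 9.8000)
y = 5/49 (y = 1/(49/5) = 5/49 ≈ 0.10204)
y² = (5/49)² = 25/2401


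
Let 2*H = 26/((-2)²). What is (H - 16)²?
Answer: 2601/16 ≈ 162.56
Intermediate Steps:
H = 13/4 (H = (26/((-2)²))/2 = (26/4)/2 = (26*(¼))/2 = (½)*(13/2) = 13/4 ≈ 3.2500)
(H - 16)² = (13/4 - 16)² = (-51/4)² = 2601/16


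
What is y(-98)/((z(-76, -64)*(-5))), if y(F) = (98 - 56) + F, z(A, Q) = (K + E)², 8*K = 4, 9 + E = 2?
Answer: 224/845 ≈ 0.26509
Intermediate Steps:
E = -7 (E = -9 + 2 = -7)
K = ½ (K = (⅛)*4 = ½ ≈ 0.50000)
z(A, Q) = 169/4 (z(A, Q) = (½ - 7)² = (-13/2)² = 169/4)
y(F) = 42 + F
y(-98)/((z(-76, -64)*(-5))) = (42 - 98)/(((169/4)*(-5))) = -56/(-845/4) = -56*(-4/845) = 224/845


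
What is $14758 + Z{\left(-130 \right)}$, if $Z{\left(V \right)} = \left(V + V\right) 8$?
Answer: $12678$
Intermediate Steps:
$Z{\left(V \right)} = 16 V$ ($Z{\left(V \right)} = 2 V 8 = 16 V$)
$14758 + Z{\left(-130 \right)} = 14758 + 16 \left(-130\right) = 14758 - 2080 = 12678$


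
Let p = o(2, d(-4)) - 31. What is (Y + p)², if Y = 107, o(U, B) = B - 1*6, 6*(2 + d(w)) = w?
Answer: 40804/9 ≈ 4533.8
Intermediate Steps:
d(w) = -2 + w/6
o(U, B) = -6 + B (o(U, B) = B - 6 = -6 + B)
p = -119/3 (p = (-6 + (-2 + (⅙)*(-4))) - 31 = (-6 + (-2 - ⅔)) - 31 = (-6 - 8/3) - 31 = -26/3 - 31 = -119/3 ≈ -39.667)
(Y + p)² = (107 - 119/3)² = (202/3)² = 40804/9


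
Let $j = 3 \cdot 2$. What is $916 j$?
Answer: $5496$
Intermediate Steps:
$j = 6$
$916 j = 916 \cdot 6 = 5496$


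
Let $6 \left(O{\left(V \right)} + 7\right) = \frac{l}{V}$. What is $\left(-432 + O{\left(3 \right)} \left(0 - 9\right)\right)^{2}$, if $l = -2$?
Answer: $135424$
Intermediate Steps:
$O{\left(V \right)} = -7 - \frac{1}{3 V}$ ($O{\left(V \right)} = -7 + \frac{\left(-2\right) \frac{1}{V}}{6} = -7 - \frac{1}{3 V}$)
$\left(-432 + O{\left(3 \right)} \left(0 - 9\right)\right)^{2} = \left(-432 + \left(-7 - \frac{1}{3 \cdot 3}\right) \left(0 - 9\right)\right)^{2} = \left(-432 + \left(-7 - \frac{1}{9}\right) \left(-9\right)\right)^{2} = \left(-432 - -64\right)^{2} = \left(-432 + 64\right)^{2} = \left(-368\right)^{2} = 135424$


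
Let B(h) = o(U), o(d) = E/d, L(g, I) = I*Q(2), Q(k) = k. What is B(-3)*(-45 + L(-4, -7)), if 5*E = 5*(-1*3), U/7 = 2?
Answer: 177/14 ≈ 12.643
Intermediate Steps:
L(g, I) = 2*I (L(g, I) = I*2 = 2*I)
U = 14 (U = 7*2 = 14)
E = -3 (E = (5*(-1*3))/5 = (5*(-3))/5 = (⅕)*(-15) = -3)
o(d) = -3/d
B(h) = -3/14
B(-3)*(-45 + L(-4, -7)) = -3*(-45 + 2*(-7))/14 = -3*(-45 - 14)/14 = -3/14*(-59) = 177/14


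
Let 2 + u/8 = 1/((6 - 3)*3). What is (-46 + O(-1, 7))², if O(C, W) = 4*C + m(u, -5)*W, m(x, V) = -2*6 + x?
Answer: 4656964/81 ≈ 57493.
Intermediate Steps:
u = -136/9 (u = -16 + 8*(1/((6 - 3)*3)) = -16 + 8*((⅓)/3) = -16 + 8*((⅓)*(⅓)) = -16 + 8*(⅑) = -16 + 8/9 = -136/9 ≈ -15.111)
m(x, V) = -12 + x
O(C, W) = 4*C - 244*W/9 (O(C, W) = 4*C + (-12 - 136/9)*W = 4*C - 244*W/9)
(-46 + O(-1, 7))² = (-46 + (4*(-1) - 244/9*7))² = (-46 + (-4 - 1708/9))² = (-46 - 1744/9)² = (-2158/9)² = 4656964/81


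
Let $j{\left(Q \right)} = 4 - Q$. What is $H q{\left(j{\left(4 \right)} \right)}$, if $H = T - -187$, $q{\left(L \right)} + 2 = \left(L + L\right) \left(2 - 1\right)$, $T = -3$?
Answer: $-368$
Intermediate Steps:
$q{\left(L \right)} = -2 + 2 L$ ($q{\left(L \right)} = -2 + \left(L + L\right) \left(2 - 1\right) = -2 + 2 L 1 = -2 + 2 L$)
$H = 184$ ($H = -3 - -187 = -3 + 187 = 184$)
$H q{\left(j{\left(4 \right)} \right)} = 184 \left(-2 + 2 \left(4 - 4\right)\right) = 184 \left(-2 + 2 \cdot 0\right) = 184 \left(-2 + 0\right) = 184 \left(-2\right) = -368$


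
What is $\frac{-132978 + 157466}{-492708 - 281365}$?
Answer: $- \frac{24488}{774073} \approx -0.031635$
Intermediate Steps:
$\frac{-132978 + 157466}{-492708 - 281365} = \frac{24488}{-774073} = 24488 \left(- \frac{1}{774073}\right) = - \frac{24488}{774073}$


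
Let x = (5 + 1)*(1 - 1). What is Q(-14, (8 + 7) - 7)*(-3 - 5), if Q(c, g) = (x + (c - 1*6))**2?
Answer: -3200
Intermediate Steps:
x = 0 (x = 6*0 = 0)
Q(c, g) = (-6 + c)**2 (Q(c, g) = (0 + (c - 1*6))**2 = (0 + (c - 6))**2 = (0 + (-6 + c))**2 = (-6 + c)**2)
Q(-14, (8 + 7) - 7)*(-3 - 5) = (-6 - 14)**2*(-3 - 5) = (-20)**2*(-8) = 400*(-8) = -3200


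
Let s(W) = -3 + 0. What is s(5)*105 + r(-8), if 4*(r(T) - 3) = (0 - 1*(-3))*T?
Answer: -318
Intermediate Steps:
s(W) = -3
r(T) = 3 + 3*T/4 (r(T) = 3 + ((0 - 1*(-3))*T)/4 = 3 + ((0 + 3)*T)/4 = 3 + (3*T)/4 = 3 + 3*T/4)
s(5)*105 + r(-8) = -3*105 + (3 + (3/4)*(-8)) = -315 + (3 - 6) = -315 - 3 = -318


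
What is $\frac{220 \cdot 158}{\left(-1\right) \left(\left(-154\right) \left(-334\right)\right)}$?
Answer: $- \frac{790}{1169} \approx -0.67579$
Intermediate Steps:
$\frac{220 \cdot 158}{\left(-1\right) \left(\left(-154\right) \left(-334\right)\right)} = \frac{34760}{\left(-1\right) 51436} = \frac{34760}{-51436} = 34760 \left(- \frac{1}{51436}\right) = - \frac{790}{1169}$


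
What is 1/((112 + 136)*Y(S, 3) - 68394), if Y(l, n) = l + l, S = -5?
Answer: -1/70874 ≈ -1.4110e-5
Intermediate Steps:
Y(l, n) = 2*l
1/((112 + 136)*Y(S, 3) - 68394) = 1/((112 + 136)*(2*(-5)) - 68394) = 1/(248*(-10) - 68394) = 1/(-2480 - 68394) = 1/(-70874) = -1/70874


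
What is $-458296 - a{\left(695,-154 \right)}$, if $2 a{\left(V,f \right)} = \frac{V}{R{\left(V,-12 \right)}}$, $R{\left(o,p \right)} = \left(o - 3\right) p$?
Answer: $- \frac{7611379273}{16608} \approx -4.583 \cdot 10^{5}$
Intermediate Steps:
$R{\left(o,p \right)} = p \left(-3 + o\right)$ ($R{\left(o,p \right)} = \left(-3 + o\right) p = p \left(-3 + o\right)$)
$a{\left(V,f \right)} = \frac{V}{2 \left(36 - 12 V\right)}$ ($a{\left(V,f \right)} = \frac{V \frac{1}{\left(-12\right) \left(-3 + V\right)}}{2} = \frac{V \frac{1}{36 - 12 V}}{2} = \frac{V}{2 \left(36 - 12 V\right)}$)
$-458296 - a{\left(695,-154 \right)} = -458296 - \frac{1}{24} \cdot 695 \frac{1}{3 - 695} = -458296 - \frac{1}{24} \cdot 695 \frac{1}{-692} = -458296 - \frac{1}{24} \cdot 695 \left(- \frac{1}{692}\right) = -458296 - - \frac{695}{16608} = -458296 + \frac{695}{16608} = - \frac{7611379273}{16608}$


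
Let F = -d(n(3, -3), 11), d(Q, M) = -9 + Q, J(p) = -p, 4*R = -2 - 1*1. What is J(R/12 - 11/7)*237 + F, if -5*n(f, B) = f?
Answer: 222231/560 ≈ 396.84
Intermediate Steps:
R = -¾ (R = (-2 - 1*1)/4 = (-2 - 1)/4 = (¼)*(-3) = -¾ ≈ -0.75000)
n(f, B) = -f/5
F = 48/5 (F = -(-9 - ⅕*3) = -(-9 - ⅗) = -1*(-48/5) = 48/5 ≈ 9.6000)
J(R/12 - 11/7)*237 + F = -(-¾/12 - 11/7)*237 + 48/5 = -(-¾*1/12 - 11*⅐)*237 + 48/5 = -(-1/16 - 11/7)*237 + 48/5 = -1*(-183/112)*237 + 48/5 = (183/112)*237 + 48/5 = 43371/112 + 48/5 = 222231/560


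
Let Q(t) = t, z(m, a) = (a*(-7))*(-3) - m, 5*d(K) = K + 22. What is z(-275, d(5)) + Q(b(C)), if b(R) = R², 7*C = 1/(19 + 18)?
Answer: 130271307/335405 ≈ 388.40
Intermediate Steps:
C = 1/259 (C = 1/(7*(19 + 18)) = (⅐)/37 = (⅐)*(1/37) = 1/259 ≈ 0.0038610)
d(K) = 22/5 + K/5 (d(K) = (K + 22)/5 = (22 + K)/5 = 22/5 + K/5)
z(m, a) = -m + 21*a (z(m, a) = -7*a*(-3) - m = 21*a - m = -m + 21*a)
z(-275, d(5)) + Q(b(C)) = (-1*(-275) + 21*(22/5 + (⅕)*5)) + (1/259)² = (275 + 21*(22/5 + 1)) + 1/67081 = (275 + 21*(27/5)) + 1/67081 = (275 + 567/5) + 1/67081 = 1942/5 + 1/67081 = 130271307/335405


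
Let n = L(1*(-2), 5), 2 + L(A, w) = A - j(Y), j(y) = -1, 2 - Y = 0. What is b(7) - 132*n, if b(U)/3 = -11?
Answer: 363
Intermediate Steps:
Y = 2 (Y = 2 - 1*0 = 2 + 0 = 2)
L(A, w) = -1 + A (L(A, w) = -2 + (A - 1*(-1)) = -2 + (A + 1) = -2 + (1 + A) = -1 + A)
b(U) = -33 (b(U) = 3*(-11) = -33)
n = -3 (n = -1 + 1*(-2) = -1 - 2 = -3)
b(7) - 132*n = -33 - 132*(-3) = -33 + 396 = 363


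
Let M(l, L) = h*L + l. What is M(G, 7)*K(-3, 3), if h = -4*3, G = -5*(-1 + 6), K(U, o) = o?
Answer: -327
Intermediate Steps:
G = -25 (G = -5*5 = -25)
h = -12
M(l, L) = l - 12*L (M(l, L) = -12*L + l = l - 12*L)
M(G, 7)*K(-3, 3) = (-25 - 12*7)*3 = (-25 - 84)*3 = -109*3 = -327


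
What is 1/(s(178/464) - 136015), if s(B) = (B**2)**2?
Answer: -2897022976/394038517338399 ≈ -7.3521e-6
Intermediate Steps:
s(B) = B**4
1/(s(178/464) - 136015) = 1/((178/464)**4 - 136015) = 1/((178*(1/464))**4 - 136015) = 1/((89/232)**4 - 136015) = 1/(62742241/2897022976 - 136015) = 1/(-394038517338399/2897022976) = -2897022976/394038517338399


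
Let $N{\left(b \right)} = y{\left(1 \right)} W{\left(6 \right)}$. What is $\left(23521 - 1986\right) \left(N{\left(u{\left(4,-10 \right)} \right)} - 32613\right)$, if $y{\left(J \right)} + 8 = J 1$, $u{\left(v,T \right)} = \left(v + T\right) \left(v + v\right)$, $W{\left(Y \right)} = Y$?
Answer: $-703225425$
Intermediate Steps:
$u{\left(v,T \right)} = 2 v \left(T + v\right)$ ($u{\left(v,T \right)} = \left(T + v\right) 2 v = 2 v \left(T + v\right)$)
$y{\left(J \right)} = -8 + J$ ($y{\left(J \right)} = -8 + J 1 = -8 + J$)
$N{\left(b \right)} = -42$ ($N{\left(b \right)} = \left(-8 + 1\right) 6 = \left(-7\right) 6 = -42$)
$\left(23521 - 1986\right) \left(N{\left(u{\left(4,-10 \right)} \right)} - 32613\right) = \left(23521 - 1986\right) \left(-42 - 32613\right) = 21535 \left(-32655\right) = -703225425$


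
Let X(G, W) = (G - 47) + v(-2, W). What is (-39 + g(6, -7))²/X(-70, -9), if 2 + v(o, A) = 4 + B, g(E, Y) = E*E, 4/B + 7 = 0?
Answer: -63/809 ≈ -0.077874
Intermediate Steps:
B = -4/7 (B = 4/(-7 + 0) = 4/(-7) = 4*(-⅐) = -4/7 ≈ -0.57143)
g(E, Y) = E²
v(o, A) = 10/7 (v(o, A) = -2 + (4 - 4/7) = -2 + 24/7 = 10/7)
X(G, W) = -319/7 + G (X(G, W) = (G - 47) + 10/7 = (-47 + G) + 10/7 = -319/7 + G)
(-39 + g(6, -7))²/X(-70, -9) = (-39 + 6²)²/(-319/7 - 70) = (-39 + 36)²/(-809/7) = (-3)²*(-7/809) = 9*(-7/809) = -63/809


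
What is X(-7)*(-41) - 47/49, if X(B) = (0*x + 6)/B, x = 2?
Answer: 1675/49 ≈ 34.184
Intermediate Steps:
X(B) = 6/B (X(B) = (0*2 + 6)/B = (0 + 6)/B = 6/B)
X(-7)*(-41) - 47/49 = (6/(-7))*(-41) - 47/49 = (6*(-⅐))*(-41) - 47*1/49 = -6/7*(-41) - 47/49 = 246/7 - 47/49 = 1675/49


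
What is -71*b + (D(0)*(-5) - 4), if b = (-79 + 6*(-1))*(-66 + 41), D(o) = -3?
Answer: -150864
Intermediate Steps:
b = 2125 (b = (-79 - 6)*(-25) = -85*(-25) = 2125)
-71*b + (D(0)*(-5) - 4) = -71*2125 + (-3*(-5) - 4) = -150875 + (15 - 4) = -150875 + 11 = -150864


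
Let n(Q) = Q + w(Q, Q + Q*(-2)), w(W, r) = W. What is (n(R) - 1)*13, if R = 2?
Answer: 39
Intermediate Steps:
n(Q) = 2*Q (n(Q) = Q + Q = 2*Q)
(n(R) - 1)*13 = (2*2 - 1)*13 = (4 - 1)*13 = 3*13 = 39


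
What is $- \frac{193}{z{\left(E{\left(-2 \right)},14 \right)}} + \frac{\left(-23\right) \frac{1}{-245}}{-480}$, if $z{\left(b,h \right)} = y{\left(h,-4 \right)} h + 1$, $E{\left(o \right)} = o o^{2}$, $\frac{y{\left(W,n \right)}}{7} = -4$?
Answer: $\frac{22687807}{45981600} \approx 0.49341$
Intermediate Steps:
$y{\left(W,n \right)} = -28$ ($y{\left(W,n \right)} = 7 \left(-4\right) = -28$)
$E{\left(o \right)} = o^{3}$
$z{\left(b,h \right)} = 1 - 28 h$ ($z{\left(b,h \right)} = - 28 h + 1 = 1 - 28 h$)
$- \frac{193}{z{\left(E{\left(-2 \right)},14 \right)}} + \frac{\left(-23\right) \frac{1}{-245}}{-480} = - \frac{193}{1 - 392} + \frac{\left(-23\right) \frac{1}{-245}}{-480} = - \frac{193}{1 - 392} + \left(-23\right) \left(- \frac{1}{245}\right) \left(- \frac{1}{480}\right) = - \frac{193}{-391} + \frac{23}{245} \left(- \frac{1}{480}\right) = \left(-193\right) \left(- \frac{1}{391}\right) - \frac{23}{117600} = \frac{193}{391} - \frac{23}{117600} = \frac{22687807}{45981600}$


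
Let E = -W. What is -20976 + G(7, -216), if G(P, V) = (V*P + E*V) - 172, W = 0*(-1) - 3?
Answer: -23308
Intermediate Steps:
W = -3 (W = 0 - 3 = -3)
E = 3 (E = -1*(-3) = 3)
G(P, V) = -172 + 3*V + P*V (G(P, V) = (V*P + 3*V) - 172 = (P*V + 3*V) - 172 = (3*V + P*V) - 172 = -172 + 3*V + P*V)
-20976 + G(7, -216) = -20976 + (-172 + 3*(-216) + 7*(-216)) = -20976 + (-172 - 648 - 1512) = -20976 - 2332 = -23308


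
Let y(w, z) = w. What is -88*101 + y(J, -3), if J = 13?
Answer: -8875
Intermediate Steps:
-88*101 + y(J, -3) = -88*101 + 13 = -8888 + 13 = -8875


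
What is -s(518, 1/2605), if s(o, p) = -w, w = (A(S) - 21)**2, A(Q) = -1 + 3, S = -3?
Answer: 361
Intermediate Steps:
A(Q) = 2
w = 361 (w = (2 - 21)**2 = (-19)**2 = 361)
s(o, p) = -361 (s(o, p) = -1*361 = -361)
-s(518, 1/2605) = -1*(-361) = 361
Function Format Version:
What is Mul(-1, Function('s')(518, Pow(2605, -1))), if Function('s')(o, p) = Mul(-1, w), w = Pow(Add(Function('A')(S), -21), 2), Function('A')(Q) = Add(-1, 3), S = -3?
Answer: 361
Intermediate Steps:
Function('A')(Q) = 2
w = 361 (w = Pow(Add(2, -21), 2) = Pow(-19, 2) = 361)
Function('s')(o, p) = -361 (Function('s')(o, p) = Mul(-1, 361) = -361)
Mul(-1, Function('s')(518, Pow(2605, -1))) = Mul(-1, -361) = 361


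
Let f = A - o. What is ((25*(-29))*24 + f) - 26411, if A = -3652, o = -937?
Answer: -46526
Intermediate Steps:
f = -2715 (f = -3652 - 1*(-937) = -3652 + 937 = -2715)
((25*(-29))*24 + f) - 26411 = ((25*(-29))*24 - 2715) - 26411 = (-725*24 - 2715) - 26411 = (-17400 - 2715) - 26411 = -20115 - 26411 = -46526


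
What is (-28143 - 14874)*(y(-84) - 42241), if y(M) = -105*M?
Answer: 1437671157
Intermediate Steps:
(-28143 - 14874)*(y(-84) - 42241) = (-28143 - 14874)*(-105*(-84) - 42241) = -43017*(8820 - 42241) = -43017*(-33421) = 1437671157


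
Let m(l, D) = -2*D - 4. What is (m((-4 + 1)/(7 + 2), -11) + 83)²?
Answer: 10201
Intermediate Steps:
m(l, D) = -4 - 2*D
(m((-4 + 1)/(7 + 2), -11) + 83)² = ((-4 - 2*(-11)) + 83)² = ((-4 + 22) + 83)² = (18 + 83)² = 101² = 10201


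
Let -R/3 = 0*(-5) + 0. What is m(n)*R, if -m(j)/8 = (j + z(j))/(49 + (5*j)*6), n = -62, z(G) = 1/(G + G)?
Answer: 0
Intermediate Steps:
z(G) = 1/(2*G)
m(j) = -8*(j + 1/(2*j))/(49 + 30*j) (m(j) = -8*(j + 1/(2*j))/(49 + (5*j)*6) = -8*(j + 1/(2*j))/(49 + 30*j))
R = 0 (R = -3*(0*(-5) + 0) = -3*(0 + 0) = -3*0 = 0)
m(n)*R = (4*(-1 - 2*(-62)²)/(-62*(49 + 30*(-62))))*0 = (4*(-1/62)*(-1 - 2*3844)/(49 - 1860))*0 = (4*(-1/62)*(-1 - 7688)/(-1811))*0 = (4*(-1/62)*(-1/1811)*(-7689))*0 = -15378/56141*0 = 0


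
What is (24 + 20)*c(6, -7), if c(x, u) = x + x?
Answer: 528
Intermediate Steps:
c(x, u) = 2*x
(24 + 20)*c(6, -7) = (24 + 20)*(2*6) = 44*12 = 528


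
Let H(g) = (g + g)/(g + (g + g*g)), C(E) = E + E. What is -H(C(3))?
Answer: -¼ ≈ -0.25000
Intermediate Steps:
C(E) = 2*E
H(g) = 2*g/(g² + 2*g) (H(g) = (2*g)/(g + (g + g²)) = (2*g)/(g² + 2*g) = 2*g/(g² + 2*g))
-H(C(3)) = -2/(2 + 2*3) = -2/(2 + 6) = -2/8 = -1*¼ = -¼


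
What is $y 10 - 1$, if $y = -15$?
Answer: $-151$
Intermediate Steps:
$y 10 - 1 = \left(-15\right) 10 - 1 = -150 - 1 = -151$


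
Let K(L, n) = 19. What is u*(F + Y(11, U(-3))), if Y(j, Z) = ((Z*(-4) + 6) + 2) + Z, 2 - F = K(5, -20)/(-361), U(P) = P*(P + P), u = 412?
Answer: -344020/19 ≈ -18106.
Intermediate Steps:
U(P) = 2*P² (U(P) = P*(2*P) = 2*P²)
F = 39/19 (F = 2 - 19/(-361) = 2 - 19*(-1)/361 = 2 - 1*(-1/19) = 2 + 1/19 = 39/19 ≈ 2.0526)
Y(j, Z) = 8 - 3*Z (Y(j, Z) = ((-4*Z + 6) + 2) + Z = ((6 - 4*Z) + 2) + Z = (8 - 4*Z) + Z = 8 - 3*Z)
u*(F + Y(11, U(-3))) = 412*(39/19 + (8 - 6*(-3)²)) = 412*(39/19 + (8 - 6*9)) = 412*(39/19 + (8 - 3*18)) = 412*(39/19 + (8 - 54)) = 412*(39/19 - 46) = 412*(-835/19) = -344020/19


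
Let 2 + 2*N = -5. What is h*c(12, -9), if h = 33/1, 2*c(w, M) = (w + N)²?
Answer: 9537/8 ≈ 1192.1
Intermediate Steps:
N = -7/2 (N = -1 + (½)*(-5) = -1 - 5/2 = -7/2 ≈ -3.5000)
c(w, M) = (-7/2 + w)²/2 (c(w, M) = (w - 7/2)²/2 = (-7/2 + w)²/2)
h = 33 (h = 33*1 = 33)
h*c(12, -9) = 33*((-7 + 2*12)²/8) = 33*((-7 + 24)²/8) = 33*((⅛)*17²) = 33*((⅛)*289) = 33*(289/8) = 9537/8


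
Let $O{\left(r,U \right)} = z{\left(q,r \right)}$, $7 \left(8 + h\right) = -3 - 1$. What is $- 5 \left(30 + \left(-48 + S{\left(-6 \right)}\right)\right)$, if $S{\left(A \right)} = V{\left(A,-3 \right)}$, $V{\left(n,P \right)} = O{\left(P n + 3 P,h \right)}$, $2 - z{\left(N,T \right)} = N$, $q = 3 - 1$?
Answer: $90$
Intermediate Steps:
$q = 2$
$z{\left(N,T \right)} = 2 - N$
$h = - \frac{60}{7}$ ($h = -8 + \frac{-3 - 1}{7} = -8 + \frac{1}{7} \left(-4\right) = -8 - \frac{4}{7} = - \frac{60}{7} \approx -8.5714$)
$O{\left(r,U \right)} = 0$ ($O{\left(r,U \right)} = 2 - 2 = 0$)
$V{\left(n,P \right)} = 0$
$S{\left(A \right)} = 0$
$- 5 \left(30 + \left(-48 + S{\left(-6 \right)}\right)\right) = - 5 \left(30 + \left(-48 + 0\right)\right) = - 5 \left(30 - 48\right) = \left(-5\right) \left(-18\right) = 90$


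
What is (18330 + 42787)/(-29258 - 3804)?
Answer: -61117/33062 ≈ -1.8486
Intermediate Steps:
(18330 + 42787)/(-29258 - 3804) = 61117/(-33062) = 61117*(-1/33062) = -61117/33062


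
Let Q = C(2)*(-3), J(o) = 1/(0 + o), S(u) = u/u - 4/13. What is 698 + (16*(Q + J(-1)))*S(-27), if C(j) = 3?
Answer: 7634/13 ≈ 587.23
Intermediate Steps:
S(u) = 9/13 (S(u) = 1 - 4*1/13 = 1 - 4/13 = 9/13)
J(o) = 1/o
Q = -9 (Q = 3*(-3) = -9)
698 + (16*(Q + J(-1)))*S(-27) = 698 + (16*(-9 + 1/(-1)))*(9/13) = 698 + (16*(-9 - 1))*(9/13) = 698 + (16*(-10))*(9/13) = 698 - 160*9/13 = 698 - 1440/13 = 7634/13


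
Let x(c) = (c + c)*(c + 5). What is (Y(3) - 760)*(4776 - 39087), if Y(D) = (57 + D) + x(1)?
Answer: 23605968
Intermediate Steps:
x(c) = 2*c*(5 + c) (x(c) = (2*c)*(5 + c) = 2*c*(5 + c))
Y(D) = 69 + D (Y(D) = (57 + D) + 2*1*(5 + 1) = (57 + D) + 2*1*6 = (57 + D) + 12 = 69 + D)
(Y(3) - 760)*(4776 - 39087) = ((69 + 3) - 760)*(4776 - 39087) = (72 - 760)*(-34311) = -688*(-34311) = 23605968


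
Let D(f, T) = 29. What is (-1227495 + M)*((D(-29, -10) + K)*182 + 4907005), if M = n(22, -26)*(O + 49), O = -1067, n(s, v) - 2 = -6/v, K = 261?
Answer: -79291869524245/13 ≈ -6.0994e+12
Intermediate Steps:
n(s, v) = 2 - 6/v
M = -29522/13 (M = (2 - 6/(-26))*(-1067 + 49) = (2 - 6*(-1/26))*(-1018) = (2 + 3/13)*(-1018) = (29/13)*(-1018) = -29522/13 ≈ -2270.9)
(-1227495 + M)*((D(-29, -10) + K)*182 + 4907005) = (-1227495 - 29522/13)*((29 + 261)*182 + 4907005) = -15986957*(290*182 + 4907005)/13 = -15986957*(52780 + 4907005)/13 = -15986957/13*4959785 = -79291869524245/13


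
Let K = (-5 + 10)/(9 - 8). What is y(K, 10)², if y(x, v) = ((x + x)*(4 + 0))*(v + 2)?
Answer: 230400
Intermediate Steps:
K = 5 (K = 5/1 = 5*1 = 5)
y(x, v) = 8*x*(2 + v) (y(x, v) = ((2*x)*4)*(2 + v) = (8*x)*(2 + v) = 8*x*(2 + v))
y(K, 10)² = (8*5*(2 + 10))² = (8*5*12)² = 480² = 230400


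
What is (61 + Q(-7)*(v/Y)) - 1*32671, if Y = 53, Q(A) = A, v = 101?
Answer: -1729037/53 ≈ -32623.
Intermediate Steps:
(61 + Q(-7)*(v/Y)) - 1*32671 = (61 - 707/53) - 1*32671 = (61 - 707/53) - 32671 = 2526/53 - 32671 = -1729037/53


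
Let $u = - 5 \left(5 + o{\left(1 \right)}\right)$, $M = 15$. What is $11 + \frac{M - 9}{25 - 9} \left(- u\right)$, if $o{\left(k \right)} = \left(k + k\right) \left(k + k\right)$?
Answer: $\frac{223}{8} \approx 27.875$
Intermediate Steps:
$o{\left(k \right)} = 4 k^{2}$ ($o{\left(k \right)} = 2 k 2 k = 4 k^{2}$)
$u = -45$ ($u = - 5 \left(5 + 4 \cdot 1^{2}\right) = - 5 \left(5 + 4 \cdot 1\right) = - 5 \left(5 + 4\right) = \left(-5\right) 9 = -45$)
$11 + \frac{M - 9}{25 - 9} \left(- u\right) = 11 + \frac{15 - 9}{25 - 9} \left(\left(-1\right) \left(-45\right)\right) = 11 + \frac{6}{16} \cdot 45 = 11 + 6 \cdot \frac{1}{16} \cdot 45 = 11 + \frac{3}{8} \cdot 45 = 11 + \frac{135}{8} = \frac{223}{8}$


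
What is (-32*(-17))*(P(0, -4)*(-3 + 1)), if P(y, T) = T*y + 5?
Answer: -5440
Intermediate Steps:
P(y, T) = 5 + T*y
(-32*(-17))*(P(0, -4)*(-3 + 1)) = (-32*(-17))*((5 - 4*0)*(-3 + 1)) = 544*((5 + 0)*(-2)) = 544*(5*(-2)) = 544*(-10) = -5440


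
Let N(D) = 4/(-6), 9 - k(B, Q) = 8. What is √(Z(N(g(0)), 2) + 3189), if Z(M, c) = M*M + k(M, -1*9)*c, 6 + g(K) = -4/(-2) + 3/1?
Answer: √28723/3 ≈ 56.493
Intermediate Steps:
k(B, Q) = 1 (k(B, Q) = 9 - 1*8 = 9 - 8 = 1)
g(K) = -1 (g(K) = -6 + (-4/(-2) + 3/1) = -6 + (-4*(-½) + 3*1) = -6 + (2 + 3) = -6 + 5 = -1)
N(D) = -⅔ (N(D) = 4*(-⅙) = -⅔)
Z(M, c) = c + M² (Z(M, c) = M*M + 1*c = M² + c = c + M²)
√(Z(N(g(0)), 2) + 3189) = √((2 + (-⅔)²) + 3189) = √((2 + 4/9) + 3189) = √(22/9 + 3189) = √(28723/9) = √28723/3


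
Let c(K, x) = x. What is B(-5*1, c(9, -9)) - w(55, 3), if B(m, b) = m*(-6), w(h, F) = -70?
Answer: 100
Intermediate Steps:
B(m, b) = -6*m
B(-5*1, c(9, -9)) - w(55, 3) = -(-30) - 1*(-70) = -6*(-5) + 70 = 30 + 70 = 100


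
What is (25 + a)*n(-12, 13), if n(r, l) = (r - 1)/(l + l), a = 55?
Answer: -40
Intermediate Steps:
n(r, l) = (-1 + r)/(2*l) (n(r, l) = (-1 + r)/((2*l)) = (-1 + r)*(1/(2*l)) = (-1 + r)/(2*l))
(25 + a)*n(-12, 13) = (25 + 55)*((1/2)*(-1 - 12)/13) = 80*((1/2)*(1/13)*(-13)) = 80*(-1/2) = -40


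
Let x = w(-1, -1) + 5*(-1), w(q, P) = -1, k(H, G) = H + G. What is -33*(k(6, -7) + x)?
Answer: 231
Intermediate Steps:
k(H, G) = G + H
x = -6 (x = -1 + 5*(-1) = -1 - 5 = -6)
-33*(k(6, -7) + x) = -33*((-7 + 6) - 6) = -33*(-1 - 6) = -33*(-7) = 231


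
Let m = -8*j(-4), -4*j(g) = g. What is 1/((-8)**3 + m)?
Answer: -1/520 ≈ -0.0019231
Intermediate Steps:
j(g) = -g/4
m = -8 (m = -(-2)*(-4) = -8*1 = -8)
1/((-8)**3 + m) = 1/((-8)**3 - 8) = 1/(-512 - 8) = 1/(-520) = -1/520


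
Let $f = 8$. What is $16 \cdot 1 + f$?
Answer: $24$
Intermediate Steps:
$16 \cdot 1 + f = 16 \cdot 1 + 8 = 16 + 8 = 24$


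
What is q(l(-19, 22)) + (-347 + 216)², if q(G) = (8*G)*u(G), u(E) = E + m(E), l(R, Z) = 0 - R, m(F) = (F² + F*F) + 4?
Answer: 130401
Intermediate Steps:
m(F) = 4 + 2*F² (m(F) = (F² + F²) + 4 = 2*F² + 4 = 4 + 2*F²)
l(R, Z) = -R
u(E) = 4 + E + 2*E² (u(E) = E + (4 + 2*E²) = 4 + E + 2*E²)
q(G) = 8*G*(4 + G + 2*G²) (q(G) = (8*G)*(4 + G + 2*G²) = 8*G*(4 + G + 2*G²))
q(l(-19, 22)) + (-347 + 216)² = 8*(-1*(-19))*(4 - 1*(-19) + 2*(-1*(-19))²) + (-347 + 216)² = 8*19*(4 + 19 + 2*19²) + (-131)² = 8*19*(4 + 19 + 2*361) + 17161 = 8*19*(4 + 19 + 722) + 17161 = 8*19*745 + 17161 = 113240 + 17161 = 130401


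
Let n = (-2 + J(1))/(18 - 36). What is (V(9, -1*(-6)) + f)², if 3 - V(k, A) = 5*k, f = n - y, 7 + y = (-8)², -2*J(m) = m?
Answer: 12666481/1296 ≈ 9773.5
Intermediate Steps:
J(m) = -m/2
y = 57 (y = -7 + (-8)² = -7 + 64 = 57)
n = 5/36 (n = (-2 - ½*1)/(18 - 36) = (-2 - ½)/(-18) = -5/2*(-1/18) = 5/36 ≈ 0.13889)
f = -2047/36 (f = 5/36 - 1*57 = 5/36 - 57 = -2047/36 ≈ -56.861)
V(k, A) = 3 - 5*k
(V(9, -1*(-6)) + f)² = ((3 - 5*9) - 2047/36)² = ((3 - 45) - 2047/36)² = (-42 - 2047/36)² = (-3559/36)² = 12666481/1296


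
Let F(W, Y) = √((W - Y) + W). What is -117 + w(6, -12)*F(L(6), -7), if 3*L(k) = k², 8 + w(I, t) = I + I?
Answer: -117 + 4*√31 ≈ -94.729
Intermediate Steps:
w(I, t) = -8 + 2*I (w(I, t) = -8 + (I + I) = -8 + 2*I)
L(k) = k²/3
F(W, Y) = √(-Y + 2*W)
-117 + w(6, -12)*F(L(6), -7) = -117 + (-8 + 2*6)*√(-1*(-7) + 2*((⅓)*6²)) = -117 + (-8 + 12)*√(7 + 2*((⅓)*36)) = -117 + 4*√(7 + 2*12) = -117 + 4*√(7 + 24) = -117 + 4*√31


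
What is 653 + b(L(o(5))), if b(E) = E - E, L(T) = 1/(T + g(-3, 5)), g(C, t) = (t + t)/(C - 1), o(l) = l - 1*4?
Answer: 653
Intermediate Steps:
o(l) = -4 + l (o(l) = l - 4 = -4 + l)
g(C, t) = 2*t/(-1 + C) (g(C, t) = (2*t)/(-1 + C) = 2*t/(-1 + C))
L(T) = 1/(-5/2 + T) (L(T) = 1/(T + 2*5/(-1 - 3)) = 1/(T + 2*5/(-4)) = 1/(T + 2*5*(-1/4)) = 1/(T - 5/2) = 1/(-5/2 + T))
b(E) = 0
653 + b(L(o(5))) = 653 + 0 = 653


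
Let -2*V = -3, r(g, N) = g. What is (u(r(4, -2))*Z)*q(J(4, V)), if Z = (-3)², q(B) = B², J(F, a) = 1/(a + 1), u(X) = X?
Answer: 144/25 ≈ 5.7600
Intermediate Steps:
V = 3/2 (V = -½*(-3) = 3/2 ≈ 1.5000)
J(F, a) = 1/(1 + a)
Z = 9
(u(r(4, -2))*Z)*q(J(4, V)) = (4*9)*(1/(1 + 3/2))² = 36*(1/(5/2))² = 36*(⅖)² = 36*(4/25) = 144/25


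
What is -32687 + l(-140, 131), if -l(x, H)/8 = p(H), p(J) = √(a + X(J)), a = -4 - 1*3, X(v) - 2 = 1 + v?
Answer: -32687 - 8*√127 ≈ -32777.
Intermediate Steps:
X(v) = 3 + v (X(v) = 2 + (1 + v) = 3 + v)
a = -7 (a = -4 - 3 = -7)
p(J) = √(-4 + J) (p(J) = √(-7 + (3 + J)) = √(-4 + J))
l(x, H) = -8*√(-4 + H)
-32687 + l(-140, 131) = -32687 - 8*√(-4 + 131) = -32687 - 8*√127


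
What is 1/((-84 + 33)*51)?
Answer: -1/2601 ≈ -0.00038447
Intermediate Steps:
1/((-84 + 33)*51) = 1/(-51*51) = 1/(-2601) = -1/2601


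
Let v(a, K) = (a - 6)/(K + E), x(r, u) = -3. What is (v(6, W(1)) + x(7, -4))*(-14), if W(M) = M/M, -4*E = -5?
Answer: 42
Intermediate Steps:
E = 5/4 (E = -¼*(-5) = 5/4 ≈ 1.2500)
W(M) = 1
v(a, K) = (-6 + a)/(5/4 + K) (v(a, K) = (a - 6)/(K + 5/4) = (-6 + a)/(5/4 + K))
(v(6, W(1)) + x(7, -4))*(-14) = (4*(-6 + 6)/(5 + 4*1) - 3)*(-14) = (4*0/(5 + 4) - 3)*(-14) = (4*0/9 - 3)*(-14) = (4*(⅑)*0 - 3)*(-14) = (0 - 3)*(-14) = -3*(-14) = 42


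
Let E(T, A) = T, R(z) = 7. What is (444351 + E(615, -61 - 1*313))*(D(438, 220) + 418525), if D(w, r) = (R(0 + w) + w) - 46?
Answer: 186406936584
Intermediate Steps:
D(w, r) = -39 + w (D(w, r) = (7 + w) - 46 = -39 + w)
(444351 + E(615, -61 - 1*313))*(D(438, 220) + 418525) = (444351 + 615)*((-39 + 438) + 418525) = 444966*(399 + 418525) = 444966*418924 = 186406936584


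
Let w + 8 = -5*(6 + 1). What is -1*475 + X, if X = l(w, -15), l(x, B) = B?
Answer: -490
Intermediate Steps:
w = -43 (w = -8 - 5*(6 + 1) = -8 - 5*7 = -8 - 35 = -43)
X = -15
-1*475 + X = -1*475 - 15 = -475 - 15 = -490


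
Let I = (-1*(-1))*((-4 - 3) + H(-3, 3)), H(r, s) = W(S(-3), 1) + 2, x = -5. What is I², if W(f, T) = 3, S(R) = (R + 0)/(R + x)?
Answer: 4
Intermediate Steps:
S(R) = R/(-5 + R) (S(R) = (R + 0)/(R - 5) = R/(-5 + R))
H(r, s) = 5 (H(r, s) = 3 + 2 = 5)
I = -2 (I = (-1*(-1))*((-4 - 3) + 5) = 1*(-7 + 5) = 1*(-2) = -2)
I² = (-2)² = 4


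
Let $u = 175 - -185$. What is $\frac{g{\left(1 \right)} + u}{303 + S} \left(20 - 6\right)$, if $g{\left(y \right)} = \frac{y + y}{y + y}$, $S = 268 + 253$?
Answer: $\frac{2527}{412} \approx 6.1335$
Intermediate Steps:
$u = 360$ ($u = 175 + 185 = 360$)
$S = 521$
$g{\left(y \right)} = 1$ ($g{\left(y \right)} = \frac{2 y}{2 y} = 2 y \frac{1}{2 y} = 1$)
$\frac{g{\left(1 \right)} + u}{303 + S} \left(20 - 6\right) = \frac{1 + 360}{303 + 521} \left(20 - 6\right) = \frac{361}{824} \cdot 14 = \frac{2527}{412}$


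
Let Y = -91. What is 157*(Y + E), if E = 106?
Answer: 2355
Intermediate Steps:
157*(Y + E) = 157*(-91 + 106) = 157*15 = 2355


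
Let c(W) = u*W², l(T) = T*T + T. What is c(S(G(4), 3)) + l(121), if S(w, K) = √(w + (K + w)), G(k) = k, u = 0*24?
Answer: 14762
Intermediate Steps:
u = 0
l(T) = T + T² (l(T) = T² + T = T + T²)
S(w, K) = √(K + 2*w)
c(W) = 0 (c(W) = 0*W² = 0)
c(S(G(4), 3)) + l(121) = 0 + 121*(1 + 121) = 0 + 121*122 = 0 + 14762 = 14762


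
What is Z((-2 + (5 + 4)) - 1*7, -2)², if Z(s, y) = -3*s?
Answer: 0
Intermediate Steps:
Z((-2 + (5 + 4)) - 1*7, -2)² = (-3*((-2 + (5 + 4)) - 1*7))² = (-3*((-2 + 9) - 7))² = (-3*(7 - 7))² = (-3*0)² = 0² = 0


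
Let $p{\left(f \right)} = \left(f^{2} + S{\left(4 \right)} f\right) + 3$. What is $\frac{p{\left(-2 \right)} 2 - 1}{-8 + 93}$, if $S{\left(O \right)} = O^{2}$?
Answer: $- \frac{3}{5} \approx -0.6$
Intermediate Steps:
$p{\left(f \right)} = 3 + f^{2} + 16 f$ ($p{\left(f \right)} = \left(f^{2} + 4^{2} f\right) + 3 = \left(f^{2} + 16 f\right) + 3 = 3 + f^{2} + 16 f$)
$\frac{p{\left(-2 \right)} 2 - 1}{-8 + 93} = \frac{\left(3 + \left(-2\right)^{2} + 16 \left(-2\right)\right) 2 - 1}{-8 + 93} = \frac{\left(3 + 4 - 32\right) 2 - 1}{85} = \frac{\left(-25\right) 2 - 1}{85} = \frac{-50 - 1}{85} = \frac{1}{85} \left(-51\right) = - \frac{3}{5}$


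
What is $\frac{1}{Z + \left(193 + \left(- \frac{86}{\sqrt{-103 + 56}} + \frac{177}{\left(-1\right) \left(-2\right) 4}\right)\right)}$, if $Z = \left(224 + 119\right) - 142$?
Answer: $\frac{1251704}{521338671} - \frac{5504 i \sqrt{47}}{521338671} \approx 0.0024009 - 7.2378 \cdot 10^{-5} i$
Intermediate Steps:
$Z = 201$ ($Z = 343 - 142 = 201$)
$\frac{1}{Z + \left(193 + \left(- \frac{86}{\sqrt{-103 + 56}} + \frac{177}{\left(-1\right) \left(-2\right) 4}\right)\right)} = \frac{1}{201 + \left(193 + \left(- \frac{86}{\sqrt{-103 + 56}} + \frac{177}{\left(-1\right) \left(-2\right) 4}\right)\right)} = \frac{1}{201 + \left(193 + \left(- \frac{86}{\sqrt{-47}} + \frac{177}{2 \cdot 4}\right)\right)} = \frac{1}{201 + \left(193 + \left(- \frac{86}{i \sqrt{47}} + \frac{177}{8}\right)\right)} = \frac{1}{201 + \left(193 + \left(- 86 \left(- \frac{i \sqrt{47}}{47}\right) + 177 \cdot \frac{1}{8}\right)\right)} = \frac{1}{201 + \left(193 + \left(\frac{86 i \sqrt{47}}{47} + \frac{177}{8}\right)\right)} = \frac{1}{201 + \left(193 + \left(\frac{177}{8} + \frac{86 i \sqrt{47}}{47}\right)\right)} = \frac{1}{201 + \left(\frac{1721}{8} + \frac{86 i \sqrt{47}}{47}\right)} = \frac{1}{\frac{3329}{8} + \frac{86 i \sqrt{47}}{47}}$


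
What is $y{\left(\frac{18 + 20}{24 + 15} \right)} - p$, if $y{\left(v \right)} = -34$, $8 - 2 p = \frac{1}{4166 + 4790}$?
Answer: $- \frac{680655}{17912} \approx -38.0$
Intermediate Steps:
$p = \frac{71647}{17912}$ ($p = 4 - \frac{1}{2 \left(4166 + 4790\right)} = 4 - \frac{1}{2 \cdot 8956} = 4 - \frac{1}{17912} = \frac{71647}{17912} \approx 3.9999$)
$y{\left(\frac{18 + 20}{24 + 15} \right)} - p = -34 - \frac{71647}{17912} = - \frac{680655}{17912}$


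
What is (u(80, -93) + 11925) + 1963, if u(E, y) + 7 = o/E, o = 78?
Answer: 555279/40 ≈ 13882.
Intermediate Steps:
u(E, y) = -7 + 78/E
(u(80, -93) + 11925) + 1963 = ((-7 + 78/80) + 11925) + 1963 = ((-7 + 78*(1/80)) + 11925) + 1963 = ((-7 + 39/40) + 11925) + 1963 = (-241/40 + 11925) + 1963 = 476759/40 + 1963 = 555279/40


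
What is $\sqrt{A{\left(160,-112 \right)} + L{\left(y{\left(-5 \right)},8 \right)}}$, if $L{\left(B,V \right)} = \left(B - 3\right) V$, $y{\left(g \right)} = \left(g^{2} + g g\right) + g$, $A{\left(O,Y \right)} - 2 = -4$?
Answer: $\sqrt{334} \approx 18.276$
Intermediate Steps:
$A{\left(O,Y \right)} = -2$ ($A{\left(O,Y \right)} = 2 - 4 = -2$)
$y{\left(g \right)} = g + 2 g^{2}$ ($y{\left(g \right)} = \left(g^{2} + g^{2}\right) + g = 2 g^{2} + g = g + 2 g^{2}$)
$L{\left(B,V \right)} = V \left(-3 + B\right)$ ($L{\left(B,V \right)} = \left(-3 + B\right) V = V \left(-3 + B\right)$)
$\sqrt{A{\left(160,-112 \right)} + L{\left(y{\left(-5 \right)},8 \right)}} = \sqrt{-2 + 8 \left(-3 - 5 \left(1 + 2 \left(-5\right)\right)\right)} = \sqrt{-2 + 8 \left(-3 - 5 \left(1 - 10\right)\right)} = \sqrt{-2 + 8 \left(-3 - -45\right)} = \sqrt{-2 + 8 \left(-3 + 45\right)} = \sqrt{-2 + 8 \cdot 42} = \sqrt{-2 + 336} = \sqrt{334}$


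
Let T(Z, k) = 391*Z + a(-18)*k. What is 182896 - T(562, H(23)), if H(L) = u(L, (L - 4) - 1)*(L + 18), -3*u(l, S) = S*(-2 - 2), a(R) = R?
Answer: -19134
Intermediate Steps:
u(l, S) = 4*S/3 (u(l, S) = -S*(-2 - 2)/3 = -S*(-4)/3 = -(-4)*S/3 = 4*S/3)
H(L) = (18 + L)*(-20/3 + 4*L/3) (H(L) = (4*((L - 4) - 1)/3)*(L + 18) = (4*((-4 + L) - 1)/3)*(18 + L) = (4*(-5 + L)/3)*(18 + L) = (-20/3 + 4*L/3)*(18 + L) = (18 + L)*(-20/3 + 4*L/3))
T(Z, k) = -18*k + 391*Z (T(Z, k) = 391*Z - 18*k = -18*k + 391*Z)
182896 - T(562, H(23)) = 182896 - (-24*(-5 + 23)*(18 + 23) + 391*562) = 182896 - (-24*18*41 + 219742) = 182896 - (-18*984 + 219742) = 182896 - (-17712 + 219742) = 182896 - 1*202030 = 182896 - 202030 = -19134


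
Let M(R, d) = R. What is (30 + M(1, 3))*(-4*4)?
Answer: -496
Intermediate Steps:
(30 + M(1, 3))*(-4*4) = (30 + 1)*(-4*4) = 31*(-16) = -496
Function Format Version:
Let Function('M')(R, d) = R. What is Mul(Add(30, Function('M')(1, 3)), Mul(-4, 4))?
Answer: -496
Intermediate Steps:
Mul(Add(30, Function('M')(1, 3)), Mul(-4, 4)) = Mul(Add(30, 1), Mul(-4, 4)) = Mul(31, -16) = -496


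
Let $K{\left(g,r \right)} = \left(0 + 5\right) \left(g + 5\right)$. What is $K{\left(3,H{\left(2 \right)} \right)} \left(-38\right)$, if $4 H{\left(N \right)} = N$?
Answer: $-1520$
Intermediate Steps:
$H{\left(N \right)} = \frac{N}{4}$
$K{\left(g,r \right)} = 25 + 5 g$ ($K{\left(g,r \right)} = 5 \left(5 + g\right) = 25 + 5 g$)
$K{\left(3,H{\left(2 \right)} \right)} \left(-38\right) = \left(25 + 5 \cdot 3\right) \left(-38\right) = \left(25 + 15\right) \left(-38\right) = 40 \left(-38\right) = -1520$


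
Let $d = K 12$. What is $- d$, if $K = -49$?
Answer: $588$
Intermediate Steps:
$d = -588$ ($d = \left(-49\right) 12 = -588$)
$- d = \left(-1\right) \left(-588\right) = 588$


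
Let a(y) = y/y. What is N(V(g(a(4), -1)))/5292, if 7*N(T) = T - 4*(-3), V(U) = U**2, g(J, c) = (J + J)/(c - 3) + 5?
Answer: 43/49392 ≈ 0.00087059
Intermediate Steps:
a(y) = 1
g(J, c) = 5 + 2*J/(-3 + c) (g(J, c) = (2*J)/(-3 + c) + 5 = 2*J/(-3 + c) + 5 = 5 + 2*J/(-3 + c))
N(T) = 12/7 + T/7 (N(T) = (T - 4*(-3))/7 = (T + 12)/7 = (12 + T)/7 = 12/7 + T/7)
N(V(g(a(4), -1)))/5292 = (12/7 + ((-15 + 2*1 + 5*(-1))/(-3 - 1))**2/7)/5292 = (12/7 + ((-15 + 2 - 5)/(-4))**2/7)*(1/5292) = (12/7 + (-1/4*(-18))**2/7)*(1/5292) = (12/7 + (9/2)**2/7)*(1/5292) = (12/7 + (1/7)*(81/4))*(1/5292) = (12/7 + 81/28)*(1/5292) = (129/28)*(1/5292) = 43/49392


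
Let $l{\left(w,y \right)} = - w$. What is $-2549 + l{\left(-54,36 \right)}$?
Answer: $-2495$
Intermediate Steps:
$-2549 + l{\left(-54,36 \right)} = -2549 - -54 = -2549 + 54 = -2495$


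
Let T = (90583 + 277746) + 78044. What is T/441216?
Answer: 49597/49024 ≈ 1.0117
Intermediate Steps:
T = 446373 (T = 368329 + 78044 = 446373)
T/441216 = 446373/441216 = 446373*(1/441216) = 49597/49024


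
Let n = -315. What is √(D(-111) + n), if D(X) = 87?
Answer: 2*I*√57 ≈ 15.1*I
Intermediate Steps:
√(D(-111) + n) = √(87 - 315) = √(-228) = 2*I*√57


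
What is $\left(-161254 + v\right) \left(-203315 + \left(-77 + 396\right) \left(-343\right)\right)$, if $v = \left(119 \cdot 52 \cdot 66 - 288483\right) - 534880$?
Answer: $180198992988$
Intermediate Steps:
$v = -414955$ ($v = \left(6188 \cdot 66 - 288483\right) - 534880 = \left(408408 - 288483\right) - 534880 = 119925 - 534880 = -414955$)
$\left(-161254 + v\right) \left(-203315 + \left(-77 + 396\right) \left(-343\right)\right) = \left(-161254 - 414955\right) \left(-203315 + \left(-77 + 396\right) \left(-343\right)\right) = - 576209 \left(-203315 + 319 \left(-343\right)\right) = - 576209 \left(-203315 - 109417\right) = \left(-576209\right) \left(-312732\right) = 180198992988$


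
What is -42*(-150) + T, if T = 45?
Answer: 6345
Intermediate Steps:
-42*(-150) + T = -42*(-150) + 45 = 6300 + 45 = 6345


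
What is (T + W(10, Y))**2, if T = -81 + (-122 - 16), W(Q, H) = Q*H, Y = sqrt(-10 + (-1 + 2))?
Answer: 47061 - 13140*I ≈ 47061.0 - 13140.0*I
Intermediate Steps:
Y = 3*I (Y = sqrt(-10 + 1) = sqrt(-9) = 3*I ≈ 3.0*I)
W(Q, H) = H*Q
T = -219 (T = -81 - 138 = -219)
(T + W(10, Y))**2 = (-219 + (3*I)*10)**2 = (-219 + 30*I)**2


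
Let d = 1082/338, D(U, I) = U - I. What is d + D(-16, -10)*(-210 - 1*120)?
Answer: 335161/169 ≈ 1983.2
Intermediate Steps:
d = 541/169 (d = 1082*(1/338) = 541/169 ≈ 3.2012)
d + D(-16, -10)*(-210 - 1*120) = 541/169 + (-16 - 1*(-10))*(-210 - 1*120) = 541/169 + (-16 + 10)*(-210 - 120) = 541/169 - 6*(-330) = 541/169 + 1980 = 335161/169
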